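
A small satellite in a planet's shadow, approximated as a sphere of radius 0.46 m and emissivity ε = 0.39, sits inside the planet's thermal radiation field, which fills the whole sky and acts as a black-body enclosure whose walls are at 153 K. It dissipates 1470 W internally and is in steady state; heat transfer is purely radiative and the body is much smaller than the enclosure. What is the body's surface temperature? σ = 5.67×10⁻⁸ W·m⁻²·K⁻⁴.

T ≈ 400 K

For a small grey body in a large enclosure, net radiated power = εσA(T⁴ − T_w⁴).
Steady state: P = εσA(T⁴ − T_w⁴) with A = 4πr² = 2.659 m².
T⁴ = P/(εσA) + T_w⁴ = 1470/(0.39·5.67×10⁻⁸·2.659) + (153)⁴
    = 2.500×10¹⁰ + 5.480×10⁸ = 2.555×10¹⁰ K⁴.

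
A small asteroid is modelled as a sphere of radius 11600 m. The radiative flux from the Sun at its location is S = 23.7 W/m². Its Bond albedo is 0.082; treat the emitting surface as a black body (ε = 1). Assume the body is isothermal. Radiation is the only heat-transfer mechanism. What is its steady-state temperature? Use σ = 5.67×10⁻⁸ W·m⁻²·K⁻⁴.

At equilibrium, absorbed power = emitted power.
Absorbing cross-section = πr² = 4.227×10⁸ m²; emitting surface = 4πr² = 1.691×10⁹ m² (ratio 4).
(1−a)S·A_cross = εσ·A_surf·T⁴  ⇒  T⁴ = (1−a)S/(4σ).
T⁴ = 0.918·23.7/(4·5.67×10⁻⁸) = 9.593×10⁷ K⁴.
T = (9.593×10⁷)^(1/4).

T ≈ 99.0 K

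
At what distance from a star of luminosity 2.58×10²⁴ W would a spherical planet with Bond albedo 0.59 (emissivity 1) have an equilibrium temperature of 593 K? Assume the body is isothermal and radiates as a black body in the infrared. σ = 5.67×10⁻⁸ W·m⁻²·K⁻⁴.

d ≈ 1.73×10⁹ m

For an isothermal black-emitting sphere, (1−a)S·πr² = σ·4πr²·T⁴ ⇒ S = 4σT⁴/(1−a).
S = 4·5.67×10⁻⁸·(593)⁴/0.410 = 68400 W/m².
Flux falls as S = L/(4πd²), so d = √(L/(4πS)) = √(2.58×10²⁴/(4π·68400)).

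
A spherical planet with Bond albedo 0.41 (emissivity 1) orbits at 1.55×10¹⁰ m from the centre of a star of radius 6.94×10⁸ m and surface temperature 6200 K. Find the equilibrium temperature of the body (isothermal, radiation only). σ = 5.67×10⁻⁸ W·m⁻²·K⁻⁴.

The star's surface emits σT_*⁴; at distance d the flux is S = σT_*⁴(R_*/d)².
S = 5.67×10⁻⁸·(6200)⁴·(6.94×10⁸/1.55×10¹⁰)² = 1.680×10⁵ W/m².
For an isothermal sphere T⁴ = (1−a)S/(4σ) = 4.369×10¹¹ K⁴.

T ≈ 813 K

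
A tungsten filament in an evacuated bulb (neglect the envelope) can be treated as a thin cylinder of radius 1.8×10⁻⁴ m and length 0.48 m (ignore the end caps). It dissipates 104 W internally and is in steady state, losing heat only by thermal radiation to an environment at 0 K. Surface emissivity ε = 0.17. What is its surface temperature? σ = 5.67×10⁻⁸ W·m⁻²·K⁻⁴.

T ≈ 2110 K

Steady state: internal power = radiated power, P = εσA T⁴.
Radiating area A = 2πrL = 5.429×10⁻⁴ m².
T⁴ = P/(εσA) = 104/(0.17·5.67×10⁻⁸·5.429×10⁻⁴) = 1.988×10¹³ K⁴.
T = (1.988×10¹³)^(1/4).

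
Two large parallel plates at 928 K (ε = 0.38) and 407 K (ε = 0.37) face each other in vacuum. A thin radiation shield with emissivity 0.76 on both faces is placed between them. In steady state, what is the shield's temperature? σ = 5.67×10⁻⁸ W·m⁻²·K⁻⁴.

T_s ≈ 790 K

In steady state the net flux on the hot side equals that on the cold side.
σ(T₁⁴−T_s⁴)/D₁ = σ(T_s⁴−T₂⁴)/D₂, with D₁ = 1/ε₁+1/ε_s−1 = 2.947, D₂ = 1/ε_s+1/ε₂−1 = 3.018.
Solve for T_s⁴: T_s⁴ = (D₂·T₁⁴ + D₁·T₂⁴)/(D₁+D₂) = 3.888×10¹¹ K⁴.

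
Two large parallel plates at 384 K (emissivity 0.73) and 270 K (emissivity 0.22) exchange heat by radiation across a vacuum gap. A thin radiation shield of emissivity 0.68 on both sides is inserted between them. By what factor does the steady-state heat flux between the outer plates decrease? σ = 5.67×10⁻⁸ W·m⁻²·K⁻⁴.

factor ≈ 1.39

Without shield: q₀ = σΔ(T⁴)/(1/ε₁+1/ε₂−1) with denominator 4.915.
With shield the two gaps are in series; the resistances add: (1/ε₁+1/ε_s−1)+(1/ε_s+1/ε₂−1) = 1.840+5.016 = 6.856.
Heat-flux ratio q₀/q = 6.856/4.915.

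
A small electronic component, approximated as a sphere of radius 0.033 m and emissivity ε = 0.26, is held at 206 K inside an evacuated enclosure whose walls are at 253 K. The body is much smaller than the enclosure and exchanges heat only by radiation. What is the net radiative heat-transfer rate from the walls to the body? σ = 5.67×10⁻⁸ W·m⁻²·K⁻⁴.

For a small grey body in a large enclosure: P_net = εσA(T_body⁴ − T_wall⁴).
A = 4πr² = 0.01368 m²; T_body⁴ − T_wall⁴ = 1.801×10⁹ − 4.097×10⁹ = -2.296×10⁹ K⁴.
|P_net| = 0.26·5.67×10⁻⁸·0.01368·2.296×10⁹.

P_net ≈ 0.463 W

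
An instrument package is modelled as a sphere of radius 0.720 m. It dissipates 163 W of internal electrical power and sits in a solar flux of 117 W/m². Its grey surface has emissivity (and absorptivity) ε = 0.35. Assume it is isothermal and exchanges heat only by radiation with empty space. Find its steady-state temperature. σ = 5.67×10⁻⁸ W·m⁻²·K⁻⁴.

At steady state, absorbed solar power + internal power = radiated power.
Absorbed: α·S·A_cross = 0.35·117·1.629 = 66.69 W (cross-section πr²).
Total input = 66.69 + 163 = 229.7 W.
Radiated: εσ·A_surf·T⁴ with A_surf = 4πr² = 6.514 m².
T⁴ = 229.7/(0.35·5.67×10⁻⁸·6.514) = 1.777×10⁹ K⁴.

T ≈ 205 K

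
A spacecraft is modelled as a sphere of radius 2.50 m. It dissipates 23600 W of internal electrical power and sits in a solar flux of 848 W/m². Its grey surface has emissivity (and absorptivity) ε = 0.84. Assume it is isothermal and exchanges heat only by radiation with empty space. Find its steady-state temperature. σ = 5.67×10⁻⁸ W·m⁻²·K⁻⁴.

At steady state, absorbed solar power + internal power = radiated power.
Absorbed: α·S·A_cross = 0.84·848·19.63 = 13990 W (cross-section πr²).
Total input = 13990 + 23600 = 37590 W.
Radiated: εσ·A_surf·T⁴ with A_surf = 4πr² = 78.54 m².
T⁴ = 37590/(0.84·5.67×10⁻⁸·78.54) = 1.005×10¹⁰ K⁴.

T ≈ 317 K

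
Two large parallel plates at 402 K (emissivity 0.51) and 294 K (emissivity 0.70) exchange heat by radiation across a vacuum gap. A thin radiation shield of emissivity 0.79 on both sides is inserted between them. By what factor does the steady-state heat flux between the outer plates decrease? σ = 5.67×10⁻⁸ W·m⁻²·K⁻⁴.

factor ≈ 1.64

Without shield: q₀ = σΔ(T⁴)/(1/ε₁+1/ε₂−1) with denominator 2.389.
With shield the two gaps are in series; the resistances add: (1/ε₁+1/ε_s−1)+(1/ε_s+1/ε₂−1) = 2.227+1.694 = 3.921.
Heat-flux ratio q₀/q = 3.921/2.389.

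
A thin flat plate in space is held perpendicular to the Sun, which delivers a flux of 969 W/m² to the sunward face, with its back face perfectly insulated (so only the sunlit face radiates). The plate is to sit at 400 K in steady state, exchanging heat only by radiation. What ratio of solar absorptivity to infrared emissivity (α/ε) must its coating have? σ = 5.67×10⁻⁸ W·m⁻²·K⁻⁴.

Balance: αS·A = εσ·1A·T⁴ ⇒ α/ε = σT⁴/S.
α/ε = 5.67×10⁻⁸·(400)⁴/969 = 5.67×10⁻⁸·2.560×10¹⁰/969.

α/ε ≈ 1.50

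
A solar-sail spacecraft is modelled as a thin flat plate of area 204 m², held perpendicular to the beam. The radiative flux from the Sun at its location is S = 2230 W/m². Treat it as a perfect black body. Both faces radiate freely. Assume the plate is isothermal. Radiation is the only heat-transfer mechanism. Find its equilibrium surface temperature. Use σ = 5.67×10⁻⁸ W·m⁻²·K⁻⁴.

T ≈ 374 K

At equilibrium, absorbed power = emitted power.
Absorbing cross-section = A = 204.0 m²; emitting surface = 2A = 408.0 m² (ratio 2).
S·A_cross = εσ·A_surf·T⁴  ⇒  T⁴ = S/(2σ).
T⁴ = 1.00·2230/(2·5.67×10⁻⁸) = 1.966×10¹⁰ K⁴.
T = (1.966×10¹⁰)^(1/4).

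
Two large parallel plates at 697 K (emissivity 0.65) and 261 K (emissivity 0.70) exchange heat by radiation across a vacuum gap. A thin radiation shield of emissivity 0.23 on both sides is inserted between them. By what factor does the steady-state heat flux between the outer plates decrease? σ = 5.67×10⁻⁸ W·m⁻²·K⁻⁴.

factor ≈ 4.91

Without shield: q₀ = σΔ(T⁴)/(1/ε₁+1/ε₂−1) with denominator 1.967.
With shield the two gaps are in series; the resistances add: (1/ε₁+1/ε_s−1)+(1/ε_s+1/ε₂−1) = 4.886+4.776 = 9.663.
Heat-flux ratio q₀/q = 9.663/1.967.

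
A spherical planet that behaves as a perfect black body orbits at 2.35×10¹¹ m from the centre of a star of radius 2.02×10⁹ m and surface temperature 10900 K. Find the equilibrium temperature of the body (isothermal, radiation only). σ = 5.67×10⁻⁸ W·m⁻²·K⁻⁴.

T ≈ 715 K

The star's surface emits σT_*⁴; at distance d the flux is S = σT_*⁴(R_*/d)².
S = 5.67×10⁻⁸·(10900)⁴·(2.02×10⁹/2.35×10¹¹)² = 59140 W/m².
For an isothermal sphere T⁴ = (1−a)S/(4σ) = 2.607×10¹¹ K⁴.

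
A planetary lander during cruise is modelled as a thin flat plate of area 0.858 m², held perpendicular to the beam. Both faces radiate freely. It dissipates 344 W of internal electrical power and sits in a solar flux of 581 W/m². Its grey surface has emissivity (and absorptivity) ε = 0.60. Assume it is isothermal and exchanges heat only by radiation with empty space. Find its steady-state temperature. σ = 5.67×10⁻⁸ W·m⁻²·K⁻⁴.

At steady state, absorbed solar power + internal power = radiated power.
Absorbed: α·S·A_cross = 0.60·581·0.8580 = 299.1 W (cross-section A).
Total input = 299.1 + 344 = 643.1 W.
Radiated: εσ·A_surf·T⁴ with A_surf = 2A = 1.716 m².
T⁴ = 643.1/(0.60·5.67×10⁻⁸·1.716) = 1.102×10¹⁰ K⁴.

T ≈ 324 K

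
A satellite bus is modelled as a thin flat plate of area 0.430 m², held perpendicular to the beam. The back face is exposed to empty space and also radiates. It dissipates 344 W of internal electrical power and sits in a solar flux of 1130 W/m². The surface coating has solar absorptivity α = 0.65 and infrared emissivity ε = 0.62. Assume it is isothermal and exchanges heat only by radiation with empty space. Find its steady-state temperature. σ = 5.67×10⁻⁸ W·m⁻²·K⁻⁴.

T ≈ 384 K

At steady state, absorbed solar power + internal power = radiated power.
Absorbed: α·S·A_cross = 0.65·1130·0.4300 = 315.8 W (cross-section A).
Total input = 315.8 + 344 = 659.8 W.
Radiated: εσ·A_surf·T⁴ with A_surf = 2A = 0.8600 m².
T⁴ = 659.8/(0.62·5.67×10⁻⁸·0.8600) = 2.183×10¹⁰ K⁴.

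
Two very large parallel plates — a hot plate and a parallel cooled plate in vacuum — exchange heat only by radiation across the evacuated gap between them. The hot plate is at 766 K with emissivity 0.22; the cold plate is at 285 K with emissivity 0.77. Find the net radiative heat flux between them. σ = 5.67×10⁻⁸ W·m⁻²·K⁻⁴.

q ≈ 3950 W/m²

For two infinite grey parallel plates, q = σ(T₁⁴ − T₂⁴)/(1/ε₁ + 1/ε₂ − 1).
T₁⁴ − T₂⁴ = 3.443×10¹¹ − 6.598×10⁹ = 3.377×10¹¹ K⁴.
1/ε₁ + 1/ε₂ − 1 = 4.545 + 1.299 − 1 = 4.844.
q = 5.67×10⁻⁸ × 3.377×10¹¹ / 4.844.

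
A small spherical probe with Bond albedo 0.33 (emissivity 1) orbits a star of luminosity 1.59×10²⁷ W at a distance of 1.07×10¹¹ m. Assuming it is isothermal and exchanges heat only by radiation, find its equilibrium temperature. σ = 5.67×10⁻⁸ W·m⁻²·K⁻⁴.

First find the stellar flux at distance d: S = L/(4πd²) = 1.59×10²⁷/(4π·(1.07×10¹¹)²) = 11050 W/m².
For an isothermal sphere, absorbed (1−a)S·πr² = emitted σ·4πr²·T⁴, so T⁴ = (1−a)S/(4σ).
T⁴ = 0.670·11050/(4·5.67×10⁻⁸) = 3.265×10¹⁰ K⁴.

T ≈ 425 K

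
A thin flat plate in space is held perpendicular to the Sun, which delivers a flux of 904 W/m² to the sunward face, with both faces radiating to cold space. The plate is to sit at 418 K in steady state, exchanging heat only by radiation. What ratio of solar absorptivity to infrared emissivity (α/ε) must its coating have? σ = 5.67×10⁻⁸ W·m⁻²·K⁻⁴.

α/ε ≈ 3.83

Balance: αS·A = εσ·2A·T⁴ ⇒ α/ε = 2σT⁴/S.
α/ε = 2·5.67×10⁻⁸·(418)⁴/904 = 2·5.67×10⁻⁸·3.053×10¹⁰/904.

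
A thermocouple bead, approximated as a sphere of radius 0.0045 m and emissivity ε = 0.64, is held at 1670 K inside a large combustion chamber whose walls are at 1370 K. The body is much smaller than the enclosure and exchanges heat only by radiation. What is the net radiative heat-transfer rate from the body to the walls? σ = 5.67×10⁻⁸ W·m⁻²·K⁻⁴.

For a small grey body in a large enclosure: P_net = εσA(T_body⁴ − T_wall⁴).
A = 4πr² = 2.545×10⁻⁴ m²; T_body⁴ − T_wall⁴ = 7.778×10¹² − 3.523×10¹² = 4.255×10¹² K⁴.
|P_net| = 0.64·5.67×10⁻⁸·2.545×10⁻⁴·4.255×10¹².

P_net ≈ 39.3 W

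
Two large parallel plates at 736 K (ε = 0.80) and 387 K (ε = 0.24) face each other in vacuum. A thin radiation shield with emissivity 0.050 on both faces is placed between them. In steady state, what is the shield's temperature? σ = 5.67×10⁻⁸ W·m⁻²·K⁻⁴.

In steady state the net flux on the hot side equals that on the cold side.
σ(T₁⁴−T_s⁴)/D₁ = σ(T_s⁴−T₂⁴)/D₂, with D₁ = 1/ε₁+1/ε_s−1 = 20.25, D₂ = 1/ε_s+1/ε₂−1 = 23.17.
Solve for T_s⁴: T_s⁴ = (D₂·T₁⁴ + D₁·T₂⁴)/(D₁+D₂) = 1.670×10¹¹ K⁴.

T_s ≈ 639 K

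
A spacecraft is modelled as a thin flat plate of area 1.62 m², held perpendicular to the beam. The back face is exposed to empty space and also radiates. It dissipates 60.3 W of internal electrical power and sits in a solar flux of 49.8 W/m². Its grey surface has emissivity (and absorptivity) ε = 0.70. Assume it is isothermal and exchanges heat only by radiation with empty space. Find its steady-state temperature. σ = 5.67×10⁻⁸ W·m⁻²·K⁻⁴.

At steady state, absorbed solar power + internal power = radiated power.
Absorbed: α·S·A_cross = 0.70·49.8·1.620 = 56.47 W (cross-section A).
Total input = 56.47 + 60.3 = 116.8 W.
Radiated: εσ·A_surf·T⁴ with A_surf = 2A = 3.240 m².
T⁴ = 116.8/(0.70·5.67×10⁻⁸·3.240) = 9.081×10⁸ K⁴.

T ≈ 174 K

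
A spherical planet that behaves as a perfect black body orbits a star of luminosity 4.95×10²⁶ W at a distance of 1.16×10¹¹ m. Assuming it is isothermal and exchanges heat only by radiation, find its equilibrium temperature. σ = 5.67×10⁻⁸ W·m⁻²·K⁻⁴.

First find the stellar flux at distance d: S = L/(4πd²) = 4.95×10²⁶/(4π·(1.16×10¹¹)²) = 2927 W/m².
For an isothermal sphere, absorbed (1−a)S·πr² = emitted σ·4πr²·T⁴, so T⁴ = (1−a)S/(4σ).
T⁴ = 1.00·2927/(4·5.67×10⁻⁸) = 1.291×10¹⁰ K⁴.

T ≈ 337 K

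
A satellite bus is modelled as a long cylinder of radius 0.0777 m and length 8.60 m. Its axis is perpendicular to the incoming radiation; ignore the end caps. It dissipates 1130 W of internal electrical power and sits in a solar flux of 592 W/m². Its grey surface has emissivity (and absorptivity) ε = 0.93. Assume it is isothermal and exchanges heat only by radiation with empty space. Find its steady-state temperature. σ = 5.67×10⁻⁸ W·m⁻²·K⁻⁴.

At steady state, absorbed solar power + internal power = radiated power.
Absorbed: α·S·A_cross = 0.93·592·1.336 = 735.8 W (cross-section 2rL).
Total input = 735.8 + 1130 = 1866 W.
Radiated: εσ·A_surf·T⁴ with A_surf = 2πrL = 4.199 m².
T⁴ = 1866/(0.93·5.67×10⁻⁸·4.199) = 8.427×10⁹ K⁴.

T ≈ 303 K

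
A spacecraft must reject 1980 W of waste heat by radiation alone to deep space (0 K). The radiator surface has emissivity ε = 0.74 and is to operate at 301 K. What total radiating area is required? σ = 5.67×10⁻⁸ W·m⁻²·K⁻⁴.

A ≈ 5.75 m²

P = εσA T⁴ ⇒ A = P/(εσT⁴).
T⁴ = 8.209×10⁹ K⁴.
A = 1980/(0.74 × 5.67×10⁻⁸ × 8.209×10⁹).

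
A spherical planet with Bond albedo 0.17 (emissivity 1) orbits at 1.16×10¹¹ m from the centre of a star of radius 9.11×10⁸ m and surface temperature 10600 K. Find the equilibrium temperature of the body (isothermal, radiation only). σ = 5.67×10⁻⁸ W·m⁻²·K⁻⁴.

The star's surface emits σT_*⁴; at distance d the flux is S = σT_*⁴(R_*/d)².
S = 5.67×10⁻⁸·(10600)⁴·(9.11×10⁸/1.16×10¹¹)² = 44150 W/m².
For an isothermal sphere T⁴ = (1−a)S/(4σ) = 1.616×10¹¹ K⁴.

T ≈ 634 K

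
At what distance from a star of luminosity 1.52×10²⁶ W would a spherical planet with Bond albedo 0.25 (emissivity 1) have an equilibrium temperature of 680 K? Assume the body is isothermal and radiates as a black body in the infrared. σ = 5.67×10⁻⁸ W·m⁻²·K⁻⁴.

d ≈ 1.37×10¹⁰ m

For an isothermal black-emitting sphere, (1−a)S·πr² = σ·4πr²·T⁴ ⇒ S = 4σT⁴/(1−a).
S = 4·5.67×10⁻⁸·(680)⁴/0.750 = 64660 W/m².
Flux falls as S = L/(4πd²), so d = √(L/(4πS)) = √(1.52×10²⁶/(4π·64660)).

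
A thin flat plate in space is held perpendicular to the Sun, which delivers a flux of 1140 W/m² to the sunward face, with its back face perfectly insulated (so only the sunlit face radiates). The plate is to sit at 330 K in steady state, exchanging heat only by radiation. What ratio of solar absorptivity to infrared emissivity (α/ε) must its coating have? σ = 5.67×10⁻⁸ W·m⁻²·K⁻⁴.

α/ε ≈ 0.590

Balance: αS·A = εσ·1A·T⁴ ⇒ α/ε = σT⁴/S.
α/ε = 5.67×10⁻⁸·(330)⁴/1140 = 5.67×10⁻⁸·1.186×10¹⁰/1140.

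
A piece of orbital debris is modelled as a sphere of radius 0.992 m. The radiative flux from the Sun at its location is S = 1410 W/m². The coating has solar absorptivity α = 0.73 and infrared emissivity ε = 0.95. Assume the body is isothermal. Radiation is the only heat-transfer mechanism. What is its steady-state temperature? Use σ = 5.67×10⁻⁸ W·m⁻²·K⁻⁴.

At equilibrium, absorbed power = emitted power.
Absorbing cross-section = πr² = 3.092 m²; emitting surface = 4πr² = 12.37 m² (ratio 4).
αS·A_cross = εσ·A_surf·T⁴  ⇒  T⁴ = αS/(ε·4σ).
T⁴ = 0.730·1410/(0.95·4·5.67×10⁻⁸) = 4.777×10⁹ K⁴.
T = (4.777×10⁹)^(1/4).

T ≈ 263 K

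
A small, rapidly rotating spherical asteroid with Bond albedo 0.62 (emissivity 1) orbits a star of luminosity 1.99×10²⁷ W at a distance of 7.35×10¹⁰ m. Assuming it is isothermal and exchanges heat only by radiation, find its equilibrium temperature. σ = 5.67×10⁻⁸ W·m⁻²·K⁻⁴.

First find the stellar flux at distance d: S = L/(4πd²) = 1.99×10²⁷/(4π·(7.35×10¹⁰)²) = 29310 W/m².
For an isothermal sphere, absorbed (1−a)S·πr² = emitted σ·4πr²·T⁴, so T⁴ = (1−a)S/(4σ).
T⁴ = 0.380·29310/(4·5.67×10⁻⁸) = 4.911×10¹⁰ K⁴.

T ≈ 471 K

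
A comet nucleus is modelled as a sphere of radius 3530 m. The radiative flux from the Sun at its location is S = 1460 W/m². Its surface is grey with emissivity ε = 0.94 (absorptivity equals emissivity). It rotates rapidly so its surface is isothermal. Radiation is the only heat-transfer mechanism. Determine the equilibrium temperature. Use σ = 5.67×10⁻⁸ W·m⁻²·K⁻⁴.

At equilibrium, absorbed power = emitted power.
Absorbing cross-section = πr² = 3.915×10⁷ m²; emitting surface = 4πr² = 1.566×10⁸ m² (ratio 4).
εS·A_cross = εσ·A_surf·T⁴  ⇒  T⁴ = S/(4σ)   (ε cancels).
T⁴ = 1460/(4·5.67×10⁻⁸) = 6.437×10⁹ K⁴.
T = (6.437×10⁹)^(1/4).

T ≈ 283 K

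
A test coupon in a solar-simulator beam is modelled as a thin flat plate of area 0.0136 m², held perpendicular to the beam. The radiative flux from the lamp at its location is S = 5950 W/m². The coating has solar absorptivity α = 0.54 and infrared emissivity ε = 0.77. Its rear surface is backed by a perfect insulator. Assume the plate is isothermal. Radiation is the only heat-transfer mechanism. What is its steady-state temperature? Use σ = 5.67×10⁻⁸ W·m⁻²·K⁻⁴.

At equilibrium, absorbed power = emitted power.
Absorbing cross-section = A = 0.01360 m²; emitting surface = A = 0.01360 m² (ratio 1).
αS·A_cross = εσ·A_surf·T⁴  ⇒  T⁴ = αS/(ε·1σ).
T⁴ = 0.540·5950/(0.77·1·5.67×10⁻⁸) = 7.359×10¹⁰ K⁴.
T = (7.359×10¹⁰)^(1/4).

T ≈ 521 K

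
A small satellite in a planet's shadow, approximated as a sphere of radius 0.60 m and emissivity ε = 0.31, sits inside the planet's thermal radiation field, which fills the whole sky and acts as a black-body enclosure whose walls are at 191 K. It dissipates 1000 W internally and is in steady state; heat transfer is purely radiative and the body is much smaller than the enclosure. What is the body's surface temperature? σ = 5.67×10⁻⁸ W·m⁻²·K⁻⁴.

For a small grey body in a large enclosure, net radiated power = εσA(T⁴ − T_w⁴).
Steady state: P = εσA(T⁴ − T_w⁴) with A = 4πr² = 4.524 m².
T⁴ = P/(εσA) + T_w⁴ = 1000/(0.31·5.67×10⁻⁸·4.524) + (191)⁴
    = 1.258×10¹⁰ + 1.331×10⁹ = 1.391×10¹⁰ K⁴.

T ≈ 343 K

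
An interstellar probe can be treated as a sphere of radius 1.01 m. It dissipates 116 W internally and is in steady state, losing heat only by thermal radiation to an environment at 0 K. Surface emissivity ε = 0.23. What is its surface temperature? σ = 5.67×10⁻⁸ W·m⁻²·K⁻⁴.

T ≈ 162 K

Steady state: internal power = radiated power, P = εσA T⁴.
Radiating area A = 4πr² = 12.82 m².
T⁴ = P/(εσA) = 116/(0.23·5.67×10⁻⁸·12.82) = 6.939×10⁸ K⁴.
T = (6.939×10⁸)^(1/4).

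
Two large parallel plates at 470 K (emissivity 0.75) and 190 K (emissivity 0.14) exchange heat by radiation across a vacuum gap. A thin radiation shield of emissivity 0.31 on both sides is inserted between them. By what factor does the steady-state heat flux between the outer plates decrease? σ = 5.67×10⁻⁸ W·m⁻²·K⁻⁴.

factor ≈ 1.73

Without shield: q₀ = σΔ(T⁴)/(1/ε₁+1/ε₂−1) with denominator 7.476.
With shield the two gaps are in series; the resistances add: (1/ε₁+1/ε_s−1)+(1/ε_s+1/ε₂−1) = 3.559+9.369 = 12.93.
Heat-flux ratio q₀/q = 12.93/7.476.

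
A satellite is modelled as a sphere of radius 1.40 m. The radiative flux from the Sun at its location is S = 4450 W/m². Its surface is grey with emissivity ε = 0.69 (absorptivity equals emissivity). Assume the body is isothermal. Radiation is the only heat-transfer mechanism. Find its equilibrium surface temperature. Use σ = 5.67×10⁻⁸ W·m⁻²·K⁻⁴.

At equilibrium, absorbed power = emitted power.
Absorbing cross-section = πr² = 6.158 m²; emitting surface = 4πr² = 24.63 m² (ratio 4).
εS·A_cross = εσ·A_surf·T⁴  ⇒  T⁴ = S/(4σ)   (ε cancels).
T⁴ = 4450/(4·5.67×10⁻⁸) = 1.962×10¹⁰ K⁴.
T = (1.962×10¹⁰)^(1/4).

T ≈ 374 K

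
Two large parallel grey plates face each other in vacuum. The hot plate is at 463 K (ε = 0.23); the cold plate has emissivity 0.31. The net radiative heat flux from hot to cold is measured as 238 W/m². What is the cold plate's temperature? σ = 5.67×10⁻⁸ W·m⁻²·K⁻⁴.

T₂ ≈ 368 K

q = σ(T₁⁴ − T₂⁴)/(1/ε₁ + 1/ε₂ − 1); denominator = 6.574.
T₂⁴ = T₁⁴ − q·(1/ε₁+1/ε₂−1)/σ = 4.595×10¹⁰ − 238·6.574/5.67×10⁻⁸
    = 1.836×10¹⁰ K⁴.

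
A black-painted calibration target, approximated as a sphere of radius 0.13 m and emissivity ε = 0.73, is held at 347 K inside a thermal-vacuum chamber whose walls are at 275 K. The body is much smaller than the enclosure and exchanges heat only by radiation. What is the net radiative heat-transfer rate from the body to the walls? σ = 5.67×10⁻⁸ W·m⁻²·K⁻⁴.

P_net ≈ 77.2 W

For a small grey body in a large enclosure: P_net = εσA(T_body⁴ − T_wall⁴).
A = 4πr² = 0.2124 m²; T_body⁴ − T_wall⁴ = 1.450×10¹⁰ − 5.719×10⁹ = 8.779×10⁹ K⁴.
|P_net| = 0.73·5.67×10⁻⁸·0.2124·8.779×10⁹.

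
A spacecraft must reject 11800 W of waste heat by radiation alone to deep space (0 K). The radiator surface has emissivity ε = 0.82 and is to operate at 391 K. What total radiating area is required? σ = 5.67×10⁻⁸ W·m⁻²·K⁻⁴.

A ≈ 10.9 m²

P = εσA T⁴ ⇒ A = P/(εσT⁴).
T⁴ = 2.337×10¹⁰ K⁴.
A = 11800/(0.82 × 5.67×10⁻⁸ × 2.337×10¹⁰).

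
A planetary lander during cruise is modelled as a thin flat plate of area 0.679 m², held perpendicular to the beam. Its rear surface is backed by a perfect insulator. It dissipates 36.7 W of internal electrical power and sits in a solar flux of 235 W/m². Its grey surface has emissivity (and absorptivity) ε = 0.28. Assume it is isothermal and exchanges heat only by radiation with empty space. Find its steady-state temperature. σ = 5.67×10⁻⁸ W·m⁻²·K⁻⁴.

T ≈ 295 K

At steady state, absorbed solar power + internal power = radiated power.
Absorbed: α·S·A_cross = 0.28·235·0.6790 = 44.68 W (cross-section A).
Total input = 44.68 + 36.7 = 81.38 W.
Radiated: εσ·A_surf·T⁴ with A_surf = A = 0.6790 m².
T⁴ = 81.38/(0.28·5.67×10⁻⁸·0.6790) = 7.549×10⁹ K⁴.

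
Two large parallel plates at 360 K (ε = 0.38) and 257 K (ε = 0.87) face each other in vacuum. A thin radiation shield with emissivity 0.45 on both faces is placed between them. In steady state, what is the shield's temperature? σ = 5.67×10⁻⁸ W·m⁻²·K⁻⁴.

T_s ≈ 309 K

In steady state the net flux on the hot side equals that on the cold side.
σ(T₁⁴−T_s⁴)/D₁ = σ(T_s⁴−T₂⁴)/D₂, with D₁ = 1/ε₁+1/ε_s−1 = 3.854, D₂ = 1/ε_s+1/ε₂−1 = 2.372.
Solve for T_s⁴: T_s⁴ = (D₂·T₁⁴ + D₁·T₂⁴)/(D₁+D₂) = 9.099×10⁹ K⁴.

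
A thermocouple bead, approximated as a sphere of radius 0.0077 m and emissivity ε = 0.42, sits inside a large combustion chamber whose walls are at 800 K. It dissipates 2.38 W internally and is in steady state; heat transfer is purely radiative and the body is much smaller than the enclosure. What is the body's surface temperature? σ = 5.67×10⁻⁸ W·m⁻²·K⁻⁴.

T ≈ 859 K

For a small grey body in a large enclosure, net radiated power = εσA(T⁴ − T_w⁴).
Steady state: P = εσA(T⁴ − T_w⁴) with A = 4πr² = 7.451×10⁻⁴ m².
T⁴ = P/(εσA) + T_w⁴ = 2.38/(0.42·5.67×10⁻⁸·7.451×10⁻⁴) + (800)⁴
    = 1.341×10¹¹ + 4.096×10¹¹ = 5.437×10¹¹ K⁴.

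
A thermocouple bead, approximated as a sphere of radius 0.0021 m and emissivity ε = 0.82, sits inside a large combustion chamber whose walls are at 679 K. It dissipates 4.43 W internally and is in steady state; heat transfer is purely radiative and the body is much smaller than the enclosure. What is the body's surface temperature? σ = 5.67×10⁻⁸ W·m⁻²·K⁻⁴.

For a small grey body in a large enclosure, net radiated power = εσA(T⁴ − T_w⁴).
Steady state: P = εσA(T⁴ − T_w⁴) with A = 4πr² = 5.542×10⁻⁵ m².
T⁴ = P/(εσA) + T_w⁴ = 4.43/(0.82·5.67×10⁻⁸·5.542×10⁻⁵) + (679)⁴
    = 1.719×10¹² + 2.126×10¹¹ = 1.932×10¹² K⁴.

T ≈ 1180 K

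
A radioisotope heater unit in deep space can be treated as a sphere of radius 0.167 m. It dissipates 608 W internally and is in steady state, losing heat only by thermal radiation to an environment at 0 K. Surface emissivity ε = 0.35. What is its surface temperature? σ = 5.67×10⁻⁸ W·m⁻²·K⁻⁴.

T ≈ 544 K

Steady state: internal power = radiated power, P = εσA T⁴.
Radiating area A = 4πr² = 0.3505 m².
T⁴ = P/(εσA) = 608/(0.35·5.67×10⁻⁸·0.3505) = 8.742×10¹⁰ K⁴.
T = (8.742×10¹⁰)^(1/4).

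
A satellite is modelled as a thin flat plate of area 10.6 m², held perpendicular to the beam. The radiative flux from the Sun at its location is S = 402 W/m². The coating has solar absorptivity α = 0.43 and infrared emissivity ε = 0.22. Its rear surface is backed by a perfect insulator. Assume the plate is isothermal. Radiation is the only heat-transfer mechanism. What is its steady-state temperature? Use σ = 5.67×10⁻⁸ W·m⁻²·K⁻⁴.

At equilibrium, absorbed power = emitted power.
Absorbing cross-section = A = 10.60 m²; emitting surface = A = 10.60 m² (ratio 1).
αS·A_cross = εσ·A_surf·T⁴  ⇒  T⁴ = αS/(ε·1σ).
T⁴ = 0.430·402/(0.22·1·5.67×10⁻⁸) = 1.386×10¹⁰ K⁴.
T = (1.386×10¹⁰)^(1/4).

T ≈ 343 K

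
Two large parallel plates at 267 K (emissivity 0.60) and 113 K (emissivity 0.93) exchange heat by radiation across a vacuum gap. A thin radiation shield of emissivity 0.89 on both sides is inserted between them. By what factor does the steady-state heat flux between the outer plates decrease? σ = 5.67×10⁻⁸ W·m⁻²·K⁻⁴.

factor ≈ 1.72

Without shield: q₀ = σΔ(T⁴)/(1/ε₁+1/ε₂−1) with denominator 1.742.
With shield the two gaps are in series; the resistances add: (1/ε₁+1/ε_s−1)+(1/ε_s+1/ε₂−1) = 1.790+1.199 = 2.989.
Heat-flux ratio q₀/q = 2.989/1.742.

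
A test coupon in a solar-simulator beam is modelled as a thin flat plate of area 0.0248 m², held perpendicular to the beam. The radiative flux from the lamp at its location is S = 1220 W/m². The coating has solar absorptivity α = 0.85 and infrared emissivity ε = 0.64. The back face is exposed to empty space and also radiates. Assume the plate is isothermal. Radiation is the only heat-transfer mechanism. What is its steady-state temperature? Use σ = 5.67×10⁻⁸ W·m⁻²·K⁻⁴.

At equilibrium, absorbed power = emitted power.
Absorbing cross-section = A = 0.02480 m²; emitting surface = 2A = 0.04960 m² (ratio 2).
αS·A_cross = εσ·A_surf·T⁴  ⇒  T⁴ = αS/(ε·2σ).
T⁴ = 0.850·1220/(0.64·2·5.67×10⁻⁸) = 1.429×10¹⁰ K⁴.
T = (1.429×10¹⁰)^(1/4).

T ≈ 346 K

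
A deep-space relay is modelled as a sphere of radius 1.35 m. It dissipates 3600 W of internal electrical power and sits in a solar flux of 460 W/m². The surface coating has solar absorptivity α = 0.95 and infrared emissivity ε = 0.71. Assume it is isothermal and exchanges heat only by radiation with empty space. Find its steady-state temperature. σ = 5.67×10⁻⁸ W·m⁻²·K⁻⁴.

At steady state, absorbed solar power + internal power = radiated power.
Absorbed: α·S·A_cross = 0.95·460·5.726 = 2502 W (cross-section πr²).
Total input = 2502 + 3600 = 6102 W.
Radiated: εσ·A_surf·T⁴ with A_surf = 4πr² = 22.90 m².
T⁴ = 6102/(0.71·5.67×10⁻⁸·22.90) = 6.618×10⁹ K⁴.

T ≈ 285 K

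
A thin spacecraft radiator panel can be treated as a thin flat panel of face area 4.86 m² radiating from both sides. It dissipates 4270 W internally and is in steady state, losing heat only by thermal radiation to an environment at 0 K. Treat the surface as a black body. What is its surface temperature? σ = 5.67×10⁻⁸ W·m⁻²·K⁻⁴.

Steady state: internal power = radiated power, P = εσA T⁴.
Radiating area A = 2·4.86 = 9.720 m².
T⁴ = P/(εσA) = 4270/(1.0·5.67×10⁻⁸·9.720) = 7.748×10⁹ K⁴.
T = (7.748×10⁹)^(1/4).

T ≈ 297 K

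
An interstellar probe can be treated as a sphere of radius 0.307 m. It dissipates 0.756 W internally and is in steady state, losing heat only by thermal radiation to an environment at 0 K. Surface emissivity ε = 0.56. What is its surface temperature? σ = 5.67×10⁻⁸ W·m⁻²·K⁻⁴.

T ≈ 67.0 K

Steady state: internal power = radiated power, P = εσA T⁴.
Radiating area A = 4πr² = 1.184 m².
T⁴ = P/(εσA) = 0.756/(0.56·5.67×10⁻⁸·1.184) = 2.010×10⁷ K⁴.
T = (2.010×10⁷)^(1/4).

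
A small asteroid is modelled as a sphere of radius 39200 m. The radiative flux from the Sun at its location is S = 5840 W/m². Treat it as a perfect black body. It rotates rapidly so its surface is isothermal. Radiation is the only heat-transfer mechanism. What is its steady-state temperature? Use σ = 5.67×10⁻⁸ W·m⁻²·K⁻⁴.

At equilibrium, absorbed power = emitted power.
Absorbing cross-section = πr² = 4.827×10⁹ m²; emitting surface = 4πr² = 1.931×10¹⁰ m² (ratio 4).
S·A_cross = εσ·A_surf·T⁴  ⇒  T⁴ = S/(4σ).
T⁴ = 1.00·5840/(4·5.67×10⁻⁸) = 2.575×10¹⁰ K⁴.
T = (2.575×10¹⁰)^(1/4).

T ≈ 401 K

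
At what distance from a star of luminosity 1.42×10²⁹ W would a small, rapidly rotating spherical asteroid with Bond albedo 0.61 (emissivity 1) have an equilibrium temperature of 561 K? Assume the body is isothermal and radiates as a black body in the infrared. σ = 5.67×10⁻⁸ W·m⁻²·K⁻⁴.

For an isothermal black-emitting sphere, (1−a)S·πr² = σ·4πr²·T⁴ ⇒ S = 4σT⁴/(1−a).
S = 4·5.67×10⁻⁸·(561)⁴/0.390 = 57600 W/m².
Flux falls as S = L/(4πd²), so d = √(L/(4πS)) = √(1.42×10²⁹/(4π·57600)).

d ≈ 4.43×10¹¹ m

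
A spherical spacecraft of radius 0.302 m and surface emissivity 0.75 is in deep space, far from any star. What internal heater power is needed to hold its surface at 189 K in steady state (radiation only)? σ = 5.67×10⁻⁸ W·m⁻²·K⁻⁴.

P = εσ·4πr²·T⁴.
4πr² = 1.146 m²; T⁴ = 1.276×10⁹ K⁴.
P = 0.75·5.67×10⁻⁸·1.146·1.276×10⁹.

P ≈ 62.2 W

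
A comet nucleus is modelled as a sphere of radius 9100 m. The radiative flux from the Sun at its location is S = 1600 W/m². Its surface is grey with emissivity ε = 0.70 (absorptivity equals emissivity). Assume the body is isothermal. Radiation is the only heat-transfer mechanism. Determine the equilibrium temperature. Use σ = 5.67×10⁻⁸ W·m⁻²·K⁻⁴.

T ≈ 290 K

At equilibrium, absorbed power = emitted power.
Absorbing cross-section = πr² = 2.602×10⁸ m²; emitting surface = 4πr² = 1.041×10⁹ m² (ratio 4).
εS·A_cross = εσ·A_surf·T⁴  ⇒  T⁴ = S/(4σ)   (ε cancels).
T⁴ = 1600/(4·5.67×10⁻⁸) = 7.055×10⁹ K⁴.
T = (7.055×10⁹)^(1/4).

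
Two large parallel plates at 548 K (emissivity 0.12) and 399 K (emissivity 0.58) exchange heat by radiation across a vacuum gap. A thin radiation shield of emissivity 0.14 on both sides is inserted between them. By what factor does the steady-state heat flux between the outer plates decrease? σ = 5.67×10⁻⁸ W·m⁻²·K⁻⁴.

factor ≈ 2.47

Without shield: q₀ = σΔ(T⁴)/(1/ε₁+1/ε₂−1) with denominator 9.057.
With shield the two gaps are in series; the resistances add: (1/ε₁+1/ε_s−1)+(1/ε_s+1/ε₂−1) = 14.48+7.867 = 22.34.
Heat-flux ratio q₀/q = 22.34/9.057.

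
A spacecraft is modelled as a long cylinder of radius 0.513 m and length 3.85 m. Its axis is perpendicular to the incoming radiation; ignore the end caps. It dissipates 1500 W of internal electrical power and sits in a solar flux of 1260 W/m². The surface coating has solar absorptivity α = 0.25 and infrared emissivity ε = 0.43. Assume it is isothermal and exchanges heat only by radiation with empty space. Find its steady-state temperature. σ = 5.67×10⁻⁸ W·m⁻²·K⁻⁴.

At steady state, absorbed solar power + internal power = radiated power.
Absorbed: α·S·A_cross = 0.25·1260·3.950 = 1244 W (cross-section 2rL).
Total input = 1244 + 1500 = 2744 W.
Radiated: εσ·A_surf·T⁴ with A_surf = 2πrL = 12.41 m².
T⁴ = 2744/(0.43·5.67×10⁻⁸·12.41) = 9.070×10⁹ K⁴.

T ≈ 309 K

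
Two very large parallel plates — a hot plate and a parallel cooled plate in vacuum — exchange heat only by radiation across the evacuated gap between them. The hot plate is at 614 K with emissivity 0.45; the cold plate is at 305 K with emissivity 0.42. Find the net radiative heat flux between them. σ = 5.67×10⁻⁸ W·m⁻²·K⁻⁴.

q ≈ 2100 W/m²

For two infinite grey parallel plates, q = σ(T₁⁴ − T₂⁴)/(1/ε₁ + 1/ε₂ − 1).
T₁⁴ − T₂⁴ = 1.421×10¹¹ − 8.654×10⁹ = 1.335×10¹¹ K⁴.
1/ε₁ + 1/ε₂ − 1 = 2.222 + 2.381 − 1 = 3.603.
q = 5.67×10⁻⁸ × 1.335×10¹¹ / 3.603.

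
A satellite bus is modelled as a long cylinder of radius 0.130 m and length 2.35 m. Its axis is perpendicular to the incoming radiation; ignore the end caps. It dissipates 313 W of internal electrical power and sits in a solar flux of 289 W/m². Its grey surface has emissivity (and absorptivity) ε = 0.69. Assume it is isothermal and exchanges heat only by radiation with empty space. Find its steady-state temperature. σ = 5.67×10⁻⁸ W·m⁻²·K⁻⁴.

T ≈ 276 K

At steady state, absorbed solar power + internal power = radiated power.
Absorbed: α·S·A_cross = 0.69·289·0.6110 = 121.8 W (cross-section 2rL).
Total input = 121.8 + 313 = 434.8 W.
Radiated: εσ·A_surf·T⁴ with A_surf = 2πrL = 1.920 m².
T⁴ = 434.8/(0.69·5.67×10⁻⁸·1.920) = 5.790×10⁹ K⁴.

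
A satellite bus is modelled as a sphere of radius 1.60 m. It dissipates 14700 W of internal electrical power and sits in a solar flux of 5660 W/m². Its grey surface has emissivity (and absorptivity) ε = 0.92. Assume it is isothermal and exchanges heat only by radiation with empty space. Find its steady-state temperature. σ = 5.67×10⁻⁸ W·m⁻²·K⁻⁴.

T ≈ 429 K

At steady state, absorbed solar power + internal power = radiated power.
Absorbed: α·S·A_cross = 0.92·5660·8.042 = 41880 W (cross-section πr²).
Total input = 41880 + 14700 = 56580 W.
Radiated: εσ·A_surf·T⁴ with A_surf = 4πr² = 32.17 m².
T⁴ = 56580/(0.92·5.67×10⁻⁸·32.17) = 3.372×10¹⁰ K⁴.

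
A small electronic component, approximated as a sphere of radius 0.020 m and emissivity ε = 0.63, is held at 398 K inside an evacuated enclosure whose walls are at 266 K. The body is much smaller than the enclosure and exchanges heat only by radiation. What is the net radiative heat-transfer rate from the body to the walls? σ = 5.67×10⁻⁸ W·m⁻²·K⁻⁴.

For a small grey body in a large enclosure: P_net = εσA(T_body⁴ − T_wall⁴).
A = 4πr² = 0.005027 m²; T_body⁴ − T_wall⁴ = 2.509×10¹⁰ − 5.006×10⁹ = 2.009×10¹⁰ K⁴.
|P_net| = 0.63·5.67×10⁻⁸·0.005027·2.009×10¹⁰.

P_net ≈ 3.61 W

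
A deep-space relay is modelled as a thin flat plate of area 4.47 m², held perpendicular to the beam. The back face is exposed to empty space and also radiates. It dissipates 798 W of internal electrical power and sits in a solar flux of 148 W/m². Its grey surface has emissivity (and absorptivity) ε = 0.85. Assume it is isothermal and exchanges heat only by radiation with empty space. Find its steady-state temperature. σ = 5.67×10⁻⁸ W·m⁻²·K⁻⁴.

At steady state, absorbed solar power + internal power = radiated power.
Absorbed: α·S·A_cross = 0.85·148·4.470 = 562.3 W (cross-section A).
Total input = 562.3 + 798 = 1360 W.
Radiated: εσ·A_surf·T⁴ with A_surf = 2A = 8.940 m².
T⁴ = 1360/(0.85·5.67×10⁻⁸·8.940) = 3.157×10⁹ K⁴.

T ≈ 237 K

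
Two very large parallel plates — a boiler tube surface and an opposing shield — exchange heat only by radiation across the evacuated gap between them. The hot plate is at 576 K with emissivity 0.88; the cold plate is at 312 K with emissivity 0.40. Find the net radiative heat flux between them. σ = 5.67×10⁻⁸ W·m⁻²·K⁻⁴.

q ≈ 2160 W/m²

For two infinite grey parallel plates, q = σ(T₁⁴ − T₂⁴)/(1/ε₁ + 1/ε₂ − 1).
T₁⁴ − T₂⁴ = 1.101×10¹¹ − 9.476×10⁹ = 1.006×10¹¹ K⁴.
1/ε₁ + 1/ε₂ − 1 = 1.136 + 2.500 − 1 = 2.636.
q = 5.67×10⁻⁸ × 1.006×10¹¹ / 2.636.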